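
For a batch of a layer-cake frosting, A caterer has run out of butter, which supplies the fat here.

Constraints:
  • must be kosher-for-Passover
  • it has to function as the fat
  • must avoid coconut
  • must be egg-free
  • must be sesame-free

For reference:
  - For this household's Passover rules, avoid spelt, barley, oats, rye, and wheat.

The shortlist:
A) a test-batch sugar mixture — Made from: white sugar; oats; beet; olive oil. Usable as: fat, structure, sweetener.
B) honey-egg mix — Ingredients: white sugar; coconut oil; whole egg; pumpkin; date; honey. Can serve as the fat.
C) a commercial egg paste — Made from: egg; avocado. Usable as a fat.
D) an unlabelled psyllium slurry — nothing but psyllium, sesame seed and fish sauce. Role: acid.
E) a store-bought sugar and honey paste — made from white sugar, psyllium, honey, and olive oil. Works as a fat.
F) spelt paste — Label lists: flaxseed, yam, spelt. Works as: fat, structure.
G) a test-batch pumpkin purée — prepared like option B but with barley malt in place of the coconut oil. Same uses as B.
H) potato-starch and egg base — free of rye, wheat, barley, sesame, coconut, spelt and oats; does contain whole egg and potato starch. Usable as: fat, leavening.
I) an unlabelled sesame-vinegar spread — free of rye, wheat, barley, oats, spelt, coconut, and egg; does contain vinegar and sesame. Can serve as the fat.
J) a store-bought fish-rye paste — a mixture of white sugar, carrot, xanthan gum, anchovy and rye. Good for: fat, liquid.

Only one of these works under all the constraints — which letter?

A: has oats, so not kosher-for-Passover — reject
B: has coconut oil, so not coconut-free; has whole egg, so not egg-free — no
C: has egg, so not egg-free — out
D: not usable as a fat; has sesame seed, so not sesame-free — reject
E: no egg, kosher-for-Passover — keep
F: has spelt, so not kosher-for-Passover — out
G: has barley malt, so not kosher-for-Passover; has whole egg, so not egg-free — out
H: has whole egg, so not egg-free — reject
I: has sesame, so not sesame-free — out
J: has rye, so not kosher-for-Passover — no

E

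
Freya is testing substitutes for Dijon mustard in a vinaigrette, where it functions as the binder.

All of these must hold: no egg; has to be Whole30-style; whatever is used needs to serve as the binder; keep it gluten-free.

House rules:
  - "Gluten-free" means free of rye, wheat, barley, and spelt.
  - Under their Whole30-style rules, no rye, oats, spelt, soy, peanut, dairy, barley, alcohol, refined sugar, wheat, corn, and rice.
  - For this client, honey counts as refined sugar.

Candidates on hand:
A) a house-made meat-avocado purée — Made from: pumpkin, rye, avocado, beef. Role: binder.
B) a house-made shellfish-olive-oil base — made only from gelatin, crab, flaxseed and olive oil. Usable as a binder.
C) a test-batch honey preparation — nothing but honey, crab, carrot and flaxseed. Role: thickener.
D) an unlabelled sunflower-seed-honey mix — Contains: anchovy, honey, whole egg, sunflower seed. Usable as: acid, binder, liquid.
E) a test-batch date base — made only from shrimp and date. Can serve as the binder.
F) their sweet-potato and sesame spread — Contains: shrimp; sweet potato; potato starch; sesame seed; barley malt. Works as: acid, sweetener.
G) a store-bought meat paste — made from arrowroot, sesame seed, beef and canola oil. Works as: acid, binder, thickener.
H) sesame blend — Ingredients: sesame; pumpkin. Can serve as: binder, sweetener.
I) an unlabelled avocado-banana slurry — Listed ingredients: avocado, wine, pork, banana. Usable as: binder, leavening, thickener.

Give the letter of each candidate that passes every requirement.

B, E, G, H

A: has rye, so not gluten-free; has rye, so not Whole30-style — reject
B: works as a binder, Whole30-style, gluten-free — valid
C: not usable as a binder; has honey, so not Whole30-style — out
D: has honey, so not Whole30-style; has whole egg, so not egg-free — out
E: Whole30-style, no egg — valid
F: not usable as a binder; has barley malt, so not gluten-free (and 1 more) — no
G: Whole30-style, gluten-free — valid
H: only sesame and pumpkin; none excluded — OK
I: has wine, so not Whole30-style — out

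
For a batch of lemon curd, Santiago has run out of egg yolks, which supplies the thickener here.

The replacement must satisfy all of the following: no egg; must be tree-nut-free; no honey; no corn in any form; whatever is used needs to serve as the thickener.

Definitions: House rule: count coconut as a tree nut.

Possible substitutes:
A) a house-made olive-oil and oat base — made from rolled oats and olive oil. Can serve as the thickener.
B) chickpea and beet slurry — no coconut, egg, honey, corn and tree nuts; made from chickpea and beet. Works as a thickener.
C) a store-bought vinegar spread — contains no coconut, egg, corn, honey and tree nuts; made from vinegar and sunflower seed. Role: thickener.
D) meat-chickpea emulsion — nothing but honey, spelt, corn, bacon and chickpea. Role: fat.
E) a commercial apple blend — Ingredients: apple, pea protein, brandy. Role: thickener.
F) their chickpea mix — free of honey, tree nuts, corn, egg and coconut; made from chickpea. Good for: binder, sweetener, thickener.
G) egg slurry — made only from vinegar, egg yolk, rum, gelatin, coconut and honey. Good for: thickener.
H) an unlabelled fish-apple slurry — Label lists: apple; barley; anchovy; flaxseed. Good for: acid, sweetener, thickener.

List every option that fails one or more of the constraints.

D, G

A: no egg, tree-nut-free — OK
B: nothing on the exclusion list — keep
C: no corn, no egg — valid
D: not usable as a thickener; has corn, so not corn-free (and 1 more) — reject
E: only brandy, pea protein, and apple; none excluded — keep
F: no honey, no egg — keep
G: has egg yolk, so not egg-free; has honey, so not honey-free (and 1 more) — out
H: all constraints satisfied — OK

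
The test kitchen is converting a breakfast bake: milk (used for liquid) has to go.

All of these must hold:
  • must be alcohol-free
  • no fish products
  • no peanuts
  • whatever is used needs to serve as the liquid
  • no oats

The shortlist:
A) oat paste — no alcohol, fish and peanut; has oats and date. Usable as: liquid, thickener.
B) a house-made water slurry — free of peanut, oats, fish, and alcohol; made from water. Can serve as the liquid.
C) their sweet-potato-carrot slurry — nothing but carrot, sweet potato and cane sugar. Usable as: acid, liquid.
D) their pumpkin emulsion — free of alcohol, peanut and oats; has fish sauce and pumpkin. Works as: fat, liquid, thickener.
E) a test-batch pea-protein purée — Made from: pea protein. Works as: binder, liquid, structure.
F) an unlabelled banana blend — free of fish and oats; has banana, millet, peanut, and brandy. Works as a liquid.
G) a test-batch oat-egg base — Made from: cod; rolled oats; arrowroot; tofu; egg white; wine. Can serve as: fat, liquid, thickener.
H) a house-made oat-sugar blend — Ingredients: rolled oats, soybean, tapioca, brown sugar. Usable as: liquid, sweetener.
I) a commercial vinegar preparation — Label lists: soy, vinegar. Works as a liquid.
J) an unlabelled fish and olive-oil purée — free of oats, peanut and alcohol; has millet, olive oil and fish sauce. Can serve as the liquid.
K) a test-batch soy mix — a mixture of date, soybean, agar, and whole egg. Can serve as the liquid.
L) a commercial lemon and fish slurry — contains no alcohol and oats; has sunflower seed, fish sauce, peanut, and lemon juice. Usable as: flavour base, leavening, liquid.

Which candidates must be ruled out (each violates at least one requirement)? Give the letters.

A, D, F, G, H, J, L

A: has oats, so not oat-free — out
B: nothing on the exclusion list — keep
C: works as a liquid, no fish, no oats — keep
D: has fish sauce, so not fish-free — reject
E: only pea protein; none excluded — keep
F: has peanut, so not peanut-free; has brandy, so not alcohol-free — out
G: has rolled oats, so not oat-free; has cod, so not fish-free (and 1 more) — out
H: has rolled oats, so not oat-free — reject
I: works as a liquid, no alcohol, no oats — keep
J: has fish sauce, so not fish-free — reject
K: all constraints satisfied — OK
L: has fish sauce, so not fish-free; has peanut, so not peanut-free — no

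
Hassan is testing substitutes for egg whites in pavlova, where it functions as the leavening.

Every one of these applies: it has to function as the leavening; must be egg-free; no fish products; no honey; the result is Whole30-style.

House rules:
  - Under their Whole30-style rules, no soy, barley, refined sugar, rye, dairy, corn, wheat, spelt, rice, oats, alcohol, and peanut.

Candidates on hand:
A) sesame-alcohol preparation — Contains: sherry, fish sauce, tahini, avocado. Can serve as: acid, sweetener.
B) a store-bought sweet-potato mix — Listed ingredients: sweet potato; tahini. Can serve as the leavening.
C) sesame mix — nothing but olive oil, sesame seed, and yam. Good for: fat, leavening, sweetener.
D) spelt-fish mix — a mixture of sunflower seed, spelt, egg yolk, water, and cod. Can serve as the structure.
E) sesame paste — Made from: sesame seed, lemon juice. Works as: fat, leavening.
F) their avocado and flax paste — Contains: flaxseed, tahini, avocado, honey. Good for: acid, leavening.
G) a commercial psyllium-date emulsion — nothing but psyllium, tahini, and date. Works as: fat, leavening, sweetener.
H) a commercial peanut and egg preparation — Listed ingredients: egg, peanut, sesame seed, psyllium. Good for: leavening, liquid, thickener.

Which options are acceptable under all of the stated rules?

B, C, E, G

A: not usable as a leavening; has sherry, so not Whole30-style (and 1 more) — out
B: works as a leavening, no egg, Whole30-style — valid
C: only sesame seed, yam and olive oil; none excluded — keep
D: not usable as a leavening; has spelt, so not Whole30-style (and 2 more) — reject
E: every rule checks out — valid
F: has honey, so not honey-free — no
G: nothing on the exclusion list — valid
H: has peanut, so not Whole30-style; has egg, so not egg-free — no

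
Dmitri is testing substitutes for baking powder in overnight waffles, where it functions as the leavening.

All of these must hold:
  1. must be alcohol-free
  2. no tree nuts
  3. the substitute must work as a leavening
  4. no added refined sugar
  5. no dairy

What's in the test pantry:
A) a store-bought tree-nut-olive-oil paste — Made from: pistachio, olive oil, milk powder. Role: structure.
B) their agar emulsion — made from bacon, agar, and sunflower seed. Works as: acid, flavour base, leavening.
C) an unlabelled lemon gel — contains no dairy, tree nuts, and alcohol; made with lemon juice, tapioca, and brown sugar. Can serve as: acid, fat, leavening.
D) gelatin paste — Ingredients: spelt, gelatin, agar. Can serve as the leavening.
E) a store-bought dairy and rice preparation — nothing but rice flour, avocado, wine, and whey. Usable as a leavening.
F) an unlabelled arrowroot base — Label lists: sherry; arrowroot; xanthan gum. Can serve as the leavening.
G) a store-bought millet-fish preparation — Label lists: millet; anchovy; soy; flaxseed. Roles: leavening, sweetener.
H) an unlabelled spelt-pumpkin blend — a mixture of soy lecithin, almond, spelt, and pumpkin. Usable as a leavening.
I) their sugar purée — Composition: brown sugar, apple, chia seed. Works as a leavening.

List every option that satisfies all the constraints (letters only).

A: not usable as a leavening; has pistachio, so not tree-nut-free (and 1 more) — out
B: works as a leavening, no dairy, no refined sugar — valid
C: has brown sugar, so not no-added-sugar — reject
D: no refined sugar, no alcohol — OK
E: has whey, so not dairy-free; has wine, so not alcohol-free — reject
F: has sherry, so not alcohol-free — no
G: anchovy and soy etc. — none of it excluded — valid
H: has almond, so not tree-nut-free — reject
I: has brown sugar, so not no-added-sugar — reject

B, D, G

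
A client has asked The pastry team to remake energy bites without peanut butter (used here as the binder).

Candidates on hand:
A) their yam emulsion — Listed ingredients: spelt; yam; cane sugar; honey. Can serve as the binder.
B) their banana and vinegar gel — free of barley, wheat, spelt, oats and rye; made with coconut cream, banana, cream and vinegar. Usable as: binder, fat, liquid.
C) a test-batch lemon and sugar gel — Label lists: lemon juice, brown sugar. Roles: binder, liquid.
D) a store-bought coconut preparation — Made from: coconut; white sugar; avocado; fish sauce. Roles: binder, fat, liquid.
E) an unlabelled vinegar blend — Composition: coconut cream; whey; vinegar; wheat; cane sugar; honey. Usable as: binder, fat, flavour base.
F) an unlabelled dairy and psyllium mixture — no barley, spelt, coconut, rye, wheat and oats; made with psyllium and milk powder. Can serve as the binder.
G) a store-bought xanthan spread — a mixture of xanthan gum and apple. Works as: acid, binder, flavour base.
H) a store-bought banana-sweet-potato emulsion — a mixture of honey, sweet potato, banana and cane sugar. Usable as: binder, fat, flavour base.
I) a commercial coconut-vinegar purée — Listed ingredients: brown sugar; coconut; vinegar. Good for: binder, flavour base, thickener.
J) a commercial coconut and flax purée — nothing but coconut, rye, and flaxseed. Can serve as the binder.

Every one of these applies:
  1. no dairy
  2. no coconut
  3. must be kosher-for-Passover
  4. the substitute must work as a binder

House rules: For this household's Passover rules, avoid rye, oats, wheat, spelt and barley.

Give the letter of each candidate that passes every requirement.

C, G, H

A: has spelt, so not kosher-for-Passover — reject
B: has cream, so not dairy-free; has coconut cream, so not coconut-free — out
C: all constraints satisfied — keep
D: has coconut, so not coconut-free — out
E: has wheat, so not kosher-for-Passover; has whey, so not dairy-free (and 1 more) — out
F: has milk powder, so not dairy-free — reject
G: all constraints satisfied — keep
H: kosher-for-Passover, no coconut — valid
I: has coconut, so not coconut-free — reject
J: has rye, so not kosher-for-Passover; has coconut, so not coconut-free — out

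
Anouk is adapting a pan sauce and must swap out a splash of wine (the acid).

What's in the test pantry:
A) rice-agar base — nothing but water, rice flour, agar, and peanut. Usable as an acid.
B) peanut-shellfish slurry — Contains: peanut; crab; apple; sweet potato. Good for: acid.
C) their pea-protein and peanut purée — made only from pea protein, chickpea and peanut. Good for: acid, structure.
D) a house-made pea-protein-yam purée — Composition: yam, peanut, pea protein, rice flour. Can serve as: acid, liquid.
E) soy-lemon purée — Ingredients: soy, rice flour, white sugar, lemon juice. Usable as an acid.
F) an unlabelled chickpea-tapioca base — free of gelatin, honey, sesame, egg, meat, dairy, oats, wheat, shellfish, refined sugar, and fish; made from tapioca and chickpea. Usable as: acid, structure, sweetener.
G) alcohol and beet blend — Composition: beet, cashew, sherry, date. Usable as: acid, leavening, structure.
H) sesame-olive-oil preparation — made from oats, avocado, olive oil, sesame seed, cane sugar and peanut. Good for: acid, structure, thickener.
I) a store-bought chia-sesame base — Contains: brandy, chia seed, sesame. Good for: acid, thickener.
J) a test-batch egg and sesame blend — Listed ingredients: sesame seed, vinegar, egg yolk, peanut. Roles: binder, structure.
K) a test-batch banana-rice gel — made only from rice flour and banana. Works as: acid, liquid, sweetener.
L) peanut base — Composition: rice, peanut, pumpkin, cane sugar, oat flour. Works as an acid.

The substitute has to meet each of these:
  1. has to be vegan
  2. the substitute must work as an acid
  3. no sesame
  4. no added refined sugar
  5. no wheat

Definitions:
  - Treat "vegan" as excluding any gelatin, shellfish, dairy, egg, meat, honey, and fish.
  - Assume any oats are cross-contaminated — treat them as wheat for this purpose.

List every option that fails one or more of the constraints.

B, E, H, I, J, L

A: every rule checks out — keep
B: has crab, so not vegan — reject
C: no sesame, vegan — OK
D: wheat-free, vegan — valid
E: has white sugar, so not no-added-sugar — reject
F: nothing on the exclusion list — OK
G: vegan, wheat-free — OK
H: has cane sugar, so not no-added-sugar; has oats, so not wheat-free (and 1 more) — out
I: has sesame, so not sesame-free — out
J: not usable as an acid; has egg yolk, so not vegan (and 1 more) — reject
K: wheat-free, no refined sugar — OK
L: has cane sugar, so not no-added-sugar; has oat flour, so not wheat-free — reject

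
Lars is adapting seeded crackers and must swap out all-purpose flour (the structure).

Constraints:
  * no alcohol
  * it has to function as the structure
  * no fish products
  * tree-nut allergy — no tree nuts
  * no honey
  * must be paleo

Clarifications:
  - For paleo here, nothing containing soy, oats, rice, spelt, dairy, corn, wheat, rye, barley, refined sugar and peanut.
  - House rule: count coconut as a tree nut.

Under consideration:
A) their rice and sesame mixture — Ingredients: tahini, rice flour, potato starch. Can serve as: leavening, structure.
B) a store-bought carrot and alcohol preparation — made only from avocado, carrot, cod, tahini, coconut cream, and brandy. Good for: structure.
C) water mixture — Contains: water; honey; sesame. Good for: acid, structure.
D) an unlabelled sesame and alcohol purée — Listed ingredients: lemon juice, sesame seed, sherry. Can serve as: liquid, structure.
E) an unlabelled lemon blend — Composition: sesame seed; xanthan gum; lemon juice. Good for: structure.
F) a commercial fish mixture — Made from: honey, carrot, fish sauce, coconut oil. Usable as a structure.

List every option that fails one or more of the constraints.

A, B, C, D, F

A: has rice flour, so not paleo — out
B: has coconut cream, so not tree-nut-free; has brandy, so not alcohol-free (and 1 more) — out
C: has honey, so not honey-free — reject
D: has sherry, so not alcohol-free — out
E: no fish, tree-nut-free — valid
F: has coconut oil, so not tree-nut-free; has honey, so not honey-free (and 1 more) — no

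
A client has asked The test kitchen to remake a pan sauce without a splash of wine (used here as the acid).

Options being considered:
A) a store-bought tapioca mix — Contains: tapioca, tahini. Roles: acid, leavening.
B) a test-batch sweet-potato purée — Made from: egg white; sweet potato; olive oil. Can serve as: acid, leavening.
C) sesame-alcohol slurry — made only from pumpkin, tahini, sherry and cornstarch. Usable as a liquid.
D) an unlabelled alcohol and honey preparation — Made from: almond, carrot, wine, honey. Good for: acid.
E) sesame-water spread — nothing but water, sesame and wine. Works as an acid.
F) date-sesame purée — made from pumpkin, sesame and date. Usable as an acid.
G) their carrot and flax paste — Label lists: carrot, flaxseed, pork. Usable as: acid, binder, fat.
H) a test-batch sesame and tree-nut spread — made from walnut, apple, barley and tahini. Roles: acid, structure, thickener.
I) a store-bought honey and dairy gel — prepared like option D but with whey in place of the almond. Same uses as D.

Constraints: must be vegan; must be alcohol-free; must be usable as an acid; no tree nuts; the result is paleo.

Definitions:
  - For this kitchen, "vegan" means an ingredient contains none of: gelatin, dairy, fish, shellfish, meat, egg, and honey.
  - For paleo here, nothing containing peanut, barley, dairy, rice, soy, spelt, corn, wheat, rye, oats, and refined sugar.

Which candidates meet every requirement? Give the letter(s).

A, F

A: no tree nuts, no alcohol — OK
B: has egg white, so not vegan — no
C: not usable as an acid; has cornstarch, so not paleo (and 1 more) — reject
D: has honey, so not vegan; has almond, so not tree-nut-free (and 1 more) — out
E: has wine, so not alcohol-free — out
F: vegan, paleo — valid
G: has pork, so not vegan — reject
H: has barley, so not paleo; has walnut, so not tree-nut-free — reject
I: has whey, so not vegan; has whey, so not paleo (and 1 more) — no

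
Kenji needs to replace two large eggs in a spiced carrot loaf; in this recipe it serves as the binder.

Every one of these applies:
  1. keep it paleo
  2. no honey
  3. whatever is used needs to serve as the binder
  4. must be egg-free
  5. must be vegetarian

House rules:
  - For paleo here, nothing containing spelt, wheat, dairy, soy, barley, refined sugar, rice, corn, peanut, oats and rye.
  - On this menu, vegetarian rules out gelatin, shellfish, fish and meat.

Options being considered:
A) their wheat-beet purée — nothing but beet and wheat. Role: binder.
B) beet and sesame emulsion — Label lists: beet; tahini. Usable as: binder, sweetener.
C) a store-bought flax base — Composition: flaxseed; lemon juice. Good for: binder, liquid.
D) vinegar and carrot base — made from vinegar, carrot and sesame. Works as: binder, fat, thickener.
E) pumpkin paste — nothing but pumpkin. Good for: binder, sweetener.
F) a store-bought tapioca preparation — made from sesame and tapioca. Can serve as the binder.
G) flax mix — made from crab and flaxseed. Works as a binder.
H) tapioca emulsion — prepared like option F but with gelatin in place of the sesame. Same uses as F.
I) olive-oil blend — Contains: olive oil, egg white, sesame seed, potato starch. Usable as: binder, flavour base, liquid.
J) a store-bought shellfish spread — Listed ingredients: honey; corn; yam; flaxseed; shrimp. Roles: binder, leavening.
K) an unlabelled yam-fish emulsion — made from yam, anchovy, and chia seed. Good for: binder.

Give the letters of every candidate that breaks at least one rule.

A: has wheat, so not paleo — no
B: nothing on the exclusion list — valid
C: all constraints satisfied — keep
D: only sesame, vinegar and carrot; none excluded — valid
E: only pumpkin; none excluded — keep
F: all constraints satisfied — keep
G: has crab, so not vegetarian — no
H: has gelatin, so not vegetarian — out
I: has egg white, so not egg-free — no
J: has corn, so not paleo; has shrimp, so not vegetarian (and 1 more) — reject
K: has anchovy, so not vegetarian — out

A, G, H, I, J, K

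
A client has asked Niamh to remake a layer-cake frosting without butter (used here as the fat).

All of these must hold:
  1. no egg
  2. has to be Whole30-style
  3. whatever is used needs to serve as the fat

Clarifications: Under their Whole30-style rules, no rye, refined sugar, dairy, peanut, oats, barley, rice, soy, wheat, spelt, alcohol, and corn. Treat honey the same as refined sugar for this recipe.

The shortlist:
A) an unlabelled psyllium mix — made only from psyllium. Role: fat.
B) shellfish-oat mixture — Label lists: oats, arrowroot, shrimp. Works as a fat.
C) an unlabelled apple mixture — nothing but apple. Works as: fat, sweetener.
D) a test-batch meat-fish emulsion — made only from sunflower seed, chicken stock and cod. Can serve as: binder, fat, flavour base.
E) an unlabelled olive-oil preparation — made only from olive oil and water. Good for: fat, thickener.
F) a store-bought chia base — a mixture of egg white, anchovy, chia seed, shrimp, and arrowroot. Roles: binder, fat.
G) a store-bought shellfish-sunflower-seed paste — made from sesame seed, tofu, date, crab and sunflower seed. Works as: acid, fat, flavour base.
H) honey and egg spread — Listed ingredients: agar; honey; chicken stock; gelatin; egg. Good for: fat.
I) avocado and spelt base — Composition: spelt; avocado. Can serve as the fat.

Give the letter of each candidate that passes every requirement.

A, C, D, E

A: only psyllium; none excluded — keep
B: has oats, so not Whole30-style — reject
C: only apple; none excluded — valid
D: works as a fat, no egg, Whole30-style — keep
E: works as a fat, Whole30-style, no egg — valid
F: has egg white, so not egg-free — out
G: has tofu, so not Whole30-style — reject
H: has honey, so not Whole30-style; has egg, so not egg-free — out
I: has spelt, so not Whole30-style — reject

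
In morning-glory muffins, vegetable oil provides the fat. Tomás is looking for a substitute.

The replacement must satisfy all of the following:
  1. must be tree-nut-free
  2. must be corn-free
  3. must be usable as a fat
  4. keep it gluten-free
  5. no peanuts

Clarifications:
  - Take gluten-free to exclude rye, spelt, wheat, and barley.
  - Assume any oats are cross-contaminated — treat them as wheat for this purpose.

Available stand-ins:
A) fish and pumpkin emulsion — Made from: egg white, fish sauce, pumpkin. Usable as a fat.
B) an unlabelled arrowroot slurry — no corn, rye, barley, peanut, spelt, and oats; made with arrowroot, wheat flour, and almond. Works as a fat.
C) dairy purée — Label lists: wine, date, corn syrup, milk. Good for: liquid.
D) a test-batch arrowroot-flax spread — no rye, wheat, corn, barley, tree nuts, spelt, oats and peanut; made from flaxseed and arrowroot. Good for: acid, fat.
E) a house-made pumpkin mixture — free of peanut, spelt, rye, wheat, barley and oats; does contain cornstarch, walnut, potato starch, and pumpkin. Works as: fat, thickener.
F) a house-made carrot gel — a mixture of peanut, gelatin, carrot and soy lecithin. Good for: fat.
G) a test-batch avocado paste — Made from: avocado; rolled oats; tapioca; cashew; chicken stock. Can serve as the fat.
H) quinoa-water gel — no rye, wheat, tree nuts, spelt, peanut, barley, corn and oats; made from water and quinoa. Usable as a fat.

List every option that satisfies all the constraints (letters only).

A, D, H

A: no corn, no tree nuts — valid
B: has wheat flour, so not gluten-free; has almond, so not tree-nut-free — no
C: not usable as a fat; has corn syrup, so not corn-free — no
D: works as a fat, no tree nuts, gluten-free — OK
E: has cornstarch, so not corn-free; has walnut, so not tree-nut-free — no
F: has peanut, so not peanut-free — reject
G: has rolled oats, so not gluten-free; has cashew, so not tree-nut-free — reject
H: gluten-free, no tree nuts — valid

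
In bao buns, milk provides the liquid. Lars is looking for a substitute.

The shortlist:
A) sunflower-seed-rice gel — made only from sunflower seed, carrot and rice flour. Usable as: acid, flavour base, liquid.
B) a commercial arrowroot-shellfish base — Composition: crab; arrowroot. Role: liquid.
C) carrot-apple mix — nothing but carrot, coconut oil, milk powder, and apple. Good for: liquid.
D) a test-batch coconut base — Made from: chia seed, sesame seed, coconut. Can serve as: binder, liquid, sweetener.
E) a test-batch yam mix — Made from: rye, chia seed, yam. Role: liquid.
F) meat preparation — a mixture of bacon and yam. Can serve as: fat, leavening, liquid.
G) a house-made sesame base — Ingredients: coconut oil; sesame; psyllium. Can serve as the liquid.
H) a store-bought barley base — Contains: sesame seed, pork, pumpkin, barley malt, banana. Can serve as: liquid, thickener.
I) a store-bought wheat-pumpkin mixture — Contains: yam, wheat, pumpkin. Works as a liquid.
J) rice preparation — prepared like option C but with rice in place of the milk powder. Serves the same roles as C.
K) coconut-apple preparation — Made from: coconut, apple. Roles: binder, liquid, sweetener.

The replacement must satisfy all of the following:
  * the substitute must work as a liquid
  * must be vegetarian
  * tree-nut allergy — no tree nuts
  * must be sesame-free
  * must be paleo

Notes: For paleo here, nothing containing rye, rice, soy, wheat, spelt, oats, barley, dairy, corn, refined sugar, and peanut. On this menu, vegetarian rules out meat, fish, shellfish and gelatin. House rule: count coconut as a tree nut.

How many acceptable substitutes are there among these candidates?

A: has rice flour, so not paleo — no
B: has crab, so not vegetarian — reject
C: has milk powder, so not paleo; has coconut oil, so not tree-nut-free — no
D: has coconut, so not tree-nut-free; has sesame seed, so not sesame-free — out
E: has rye, so not paleo — reject
F: has bacon, so not vegetarian — out
G: has coconut oil, so not tree-nut-free; has sesame, so not sesame-free — out
H: has barley malt, so not paleo; has pork, so not vegetarian (and 1 more) — no
I: has wheat, so not paleo — reject
J: has rice, so not paleo; has coconut oil, so not tree-nut-free — reject
K: has coconut, so not tree-nut-free — no

0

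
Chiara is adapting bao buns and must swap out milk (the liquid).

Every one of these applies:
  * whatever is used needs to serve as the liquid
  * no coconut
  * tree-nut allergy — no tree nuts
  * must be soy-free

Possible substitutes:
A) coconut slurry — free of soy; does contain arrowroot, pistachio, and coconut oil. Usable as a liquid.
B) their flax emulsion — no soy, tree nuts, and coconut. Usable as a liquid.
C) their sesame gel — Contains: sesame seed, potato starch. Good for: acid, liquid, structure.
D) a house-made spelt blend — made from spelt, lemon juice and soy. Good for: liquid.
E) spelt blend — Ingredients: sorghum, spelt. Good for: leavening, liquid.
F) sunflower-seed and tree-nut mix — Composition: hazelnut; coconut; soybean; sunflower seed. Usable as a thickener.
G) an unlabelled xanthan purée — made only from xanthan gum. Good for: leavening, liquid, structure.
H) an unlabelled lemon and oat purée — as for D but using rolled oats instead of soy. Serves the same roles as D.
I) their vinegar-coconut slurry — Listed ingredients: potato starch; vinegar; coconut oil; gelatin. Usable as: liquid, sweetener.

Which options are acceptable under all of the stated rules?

B, C, E, G, H

A: has coconut oil, so not coconut-free; has pistachio, so not tree-nut-free — no
B: no coconut, no soy — keep
C: only sesame seed and potato starch; none excluded — OK
D: has soy, so not soy-free — no
E: only spelt and sorghum; none excluded — OK
F: not usable as a liquid; has coconut, so not coconut-free (and 2 more) — reject
G: all constraints satisfied — valid
H: every rule checks out — keep
I: has coconut oil, so not coconut-free — reject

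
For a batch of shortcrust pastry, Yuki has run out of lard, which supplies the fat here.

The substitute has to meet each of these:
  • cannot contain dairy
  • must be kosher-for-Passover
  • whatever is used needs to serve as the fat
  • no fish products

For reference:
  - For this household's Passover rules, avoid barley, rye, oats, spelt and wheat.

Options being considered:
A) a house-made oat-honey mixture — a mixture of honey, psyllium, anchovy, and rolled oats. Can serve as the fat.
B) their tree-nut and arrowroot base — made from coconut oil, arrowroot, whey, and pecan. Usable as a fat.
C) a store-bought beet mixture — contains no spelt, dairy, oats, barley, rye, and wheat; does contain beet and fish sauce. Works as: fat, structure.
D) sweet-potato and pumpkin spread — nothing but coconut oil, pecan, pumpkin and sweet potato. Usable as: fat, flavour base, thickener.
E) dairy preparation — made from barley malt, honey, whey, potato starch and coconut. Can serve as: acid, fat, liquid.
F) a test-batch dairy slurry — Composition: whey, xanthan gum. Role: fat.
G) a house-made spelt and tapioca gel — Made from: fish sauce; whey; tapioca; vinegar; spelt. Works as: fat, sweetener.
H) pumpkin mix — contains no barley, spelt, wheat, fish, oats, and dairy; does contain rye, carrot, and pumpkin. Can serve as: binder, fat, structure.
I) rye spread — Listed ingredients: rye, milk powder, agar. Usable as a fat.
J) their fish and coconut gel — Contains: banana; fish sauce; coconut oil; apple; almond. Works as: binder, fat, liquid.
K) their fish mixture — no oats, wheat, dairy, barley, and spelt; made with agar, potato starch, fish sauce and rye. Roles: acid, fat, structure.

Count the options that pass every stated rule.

1

A: has rolled oats, so not kosher-for-Passover; has anchovy, so not fish-free — no
B: has whey, so not dairy-free — no
C: has fish sauce, so not fish-free — no
D: works as a fat, no dairy, kosher-for-Passover — valid
E: has barley malt, so not kosher-for-Passover; has whey, so not dairy-free — no
F: has whey, so not dairy-free — no
G: has spelt, so not kosher-for-Passover; has whey, so not dairy-free (and 1 more) — out
H: has rye, so not kosher-for-Passover — no
I: has rye, so not kosher-for-Passover; has milk powder, so not dairy-free — reject
J: has fish sauce, so not fish-free — no
K: has rye, so not kosher-for-Passover; has fish sauce, so not fish-free — out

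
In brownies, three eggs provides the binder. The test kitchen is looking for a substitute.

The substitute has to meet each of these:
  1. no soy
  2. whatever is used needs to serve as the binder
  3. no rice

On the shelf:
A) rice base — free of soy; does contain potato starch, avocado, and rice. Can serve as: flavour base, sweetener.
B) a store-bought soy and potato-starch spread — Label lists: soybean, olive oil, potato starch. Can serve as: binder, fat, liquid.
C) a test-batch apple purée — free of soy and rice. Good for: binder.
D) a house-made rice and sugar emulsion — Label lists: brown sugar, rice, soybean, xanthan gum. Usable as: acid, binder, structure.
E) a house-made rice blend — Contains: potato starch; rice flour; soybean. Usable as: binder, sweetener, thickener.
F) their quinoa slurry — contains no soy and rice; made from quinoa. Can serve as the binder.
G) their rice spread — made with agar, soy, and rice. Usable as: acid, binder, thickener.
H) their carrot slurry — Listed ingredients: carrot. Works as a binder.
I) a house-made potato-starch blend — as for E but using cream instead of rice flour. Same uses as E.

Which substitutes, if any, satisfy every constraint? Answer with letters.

A: not usable as a binder; has rice, so not rice-free — reject
B: has soybean, so not soy-free — reject
C: nothing on the exclusion list — valid
D: has rice, so not rice-free; has soybean, so not soy-free — out
E: has rice flour, so not rice-free; has soybean, so not soy-free — no
F: works as a binder, no soy, no rice — keep
G: has rice, so not rice-free; has soy, so not soy-free — out
H: works as a binder, no soy, no rice — keep
I: has soybean, so not soy-free — reject

C, F, H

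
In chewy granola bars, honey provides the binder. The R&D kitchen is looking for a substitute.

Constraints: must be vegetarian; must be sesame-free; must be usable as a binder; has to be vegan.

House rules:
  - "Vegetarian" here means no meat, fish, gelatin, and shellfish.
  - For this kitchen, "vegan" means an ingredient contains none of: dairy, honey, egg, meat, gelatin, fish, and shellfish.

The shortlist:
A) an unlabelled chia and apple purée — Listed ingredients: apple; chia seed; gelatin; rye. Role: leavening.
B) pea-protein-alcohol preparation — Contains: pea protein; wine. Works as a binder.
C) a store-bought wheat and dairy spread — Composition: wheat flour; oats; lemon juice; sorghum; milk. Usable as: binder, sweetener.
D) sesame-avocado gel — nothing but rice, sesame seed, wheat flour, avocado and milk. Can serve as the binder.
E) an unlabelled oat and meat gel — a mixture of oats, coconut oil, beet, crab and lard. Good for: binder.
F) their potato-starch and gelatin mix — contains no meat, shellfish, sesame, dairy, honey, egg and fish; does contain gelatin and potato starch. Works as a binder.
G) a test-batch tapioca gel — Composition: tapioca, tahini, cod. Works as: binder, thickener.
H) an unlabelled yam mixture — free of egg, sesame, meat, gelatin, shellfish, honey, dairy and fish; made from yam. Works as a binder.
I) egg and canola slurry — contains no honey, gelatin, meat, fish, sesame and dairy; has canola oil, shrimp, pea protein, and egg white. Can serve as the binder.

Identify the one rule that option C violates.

vegan

usable as a binder: satisfied
vegetarian: satisfied
vegan: has milk — fails
sesame-free: satisfied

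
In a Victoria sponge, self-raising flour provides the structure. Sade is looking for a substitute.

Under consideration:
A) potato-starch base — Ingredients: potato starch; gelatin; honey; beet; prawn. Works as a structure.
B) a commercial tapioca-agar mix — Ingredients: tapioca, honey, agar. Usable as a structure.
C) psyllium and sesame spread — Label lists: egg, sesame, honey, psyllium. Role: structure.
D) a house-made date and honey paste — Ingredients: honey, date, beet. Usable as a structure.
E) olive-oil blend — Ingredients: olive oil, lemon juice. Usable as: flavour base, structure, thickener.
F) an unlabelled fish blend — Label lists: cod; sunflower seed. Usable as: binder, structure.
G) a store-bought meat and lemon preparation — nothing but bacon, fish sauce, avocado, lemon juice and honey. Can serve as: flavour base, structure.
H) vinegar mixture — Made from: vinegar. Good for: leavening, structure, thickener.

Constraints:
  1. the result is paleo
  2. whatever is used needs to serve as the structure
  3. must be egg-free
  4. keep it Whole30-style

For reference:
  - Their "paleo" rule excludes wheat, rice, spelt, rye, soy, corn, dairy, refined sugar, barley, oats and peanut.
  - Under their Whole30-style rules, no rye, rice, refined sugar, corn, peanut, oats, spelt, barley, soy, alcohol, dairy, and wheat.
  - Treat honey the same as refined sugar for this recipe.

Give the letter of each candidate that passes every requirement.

A: has honey, so not paleo; has honey, so not Whole30-style — out
B: has honey, so not paleo; has honey, so not Whole30-style — out
C: has honey, so not paleo; has honey, so not Whole30-style (and 1 more) — out
D: has honey, so not paleo; has honey, so not Whole30-style — out
E: nothing on the exclusion list — valid
F: no egg, paleo — valid
G: has honey, so not paleo; has honey, so not Whole30-style — out
H: Whole30-style, no egg — valid

E, F, H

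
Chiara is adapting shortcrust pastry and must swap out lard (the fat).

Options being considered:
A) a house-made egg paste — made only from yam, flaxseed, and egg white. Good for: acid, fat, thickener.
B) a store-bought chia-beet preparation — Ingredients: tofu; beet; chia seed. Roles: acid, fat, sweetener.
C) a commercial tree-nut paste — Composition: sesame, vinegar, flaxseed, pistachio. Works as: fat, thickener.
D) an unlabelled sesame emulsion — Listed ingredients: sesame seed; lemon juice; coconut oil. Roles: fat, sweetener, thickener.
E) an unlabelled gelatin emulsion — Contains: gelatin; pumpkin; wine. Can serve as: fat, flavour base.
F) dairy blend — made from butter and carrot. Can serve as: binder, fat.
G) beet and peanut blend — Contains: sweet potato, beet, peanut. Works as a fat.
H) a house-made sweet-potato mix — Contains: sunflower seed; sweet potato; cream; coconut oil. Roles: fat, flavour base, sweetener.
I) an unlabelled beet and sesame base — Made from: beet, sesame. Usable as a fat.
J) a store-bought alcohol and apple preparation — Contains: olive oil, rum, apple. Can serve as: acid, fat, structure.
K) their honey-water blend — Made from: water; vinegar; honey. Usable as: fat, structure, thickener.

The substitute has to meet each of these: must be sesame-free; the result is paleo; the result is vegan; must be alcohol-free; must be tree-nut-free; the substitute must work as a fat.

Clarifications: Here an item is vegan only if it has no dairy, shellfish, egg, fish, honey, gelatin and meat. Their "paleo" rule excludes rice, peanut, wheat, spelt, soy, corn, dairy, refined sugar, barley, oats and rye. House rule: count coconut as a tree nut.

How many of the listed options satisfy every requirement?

A: has egg white, so not vegan — reject
B: has tofu, so not paleo — out
C: has pistachio, so not tree-nut-free; has sesame, so not sesame-free — reject
D: has coconut oil, so not tree-nut-free; has sesame seed, so not sesame-free — no
E: has gelatin, so not vegan; has wine, so not alcohol-free — out
F: has butter, so not vegan; has butter, so not paleo — out
G: has peanut, so not paleo — reject
H: has cream, so not vegan; has cream, so not paleo (and 1 more) — out
I: has sesame, so not sesame-free — reject
J: has rum, so not alcohol-free — no
K: has honey, so not vegan — no

0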